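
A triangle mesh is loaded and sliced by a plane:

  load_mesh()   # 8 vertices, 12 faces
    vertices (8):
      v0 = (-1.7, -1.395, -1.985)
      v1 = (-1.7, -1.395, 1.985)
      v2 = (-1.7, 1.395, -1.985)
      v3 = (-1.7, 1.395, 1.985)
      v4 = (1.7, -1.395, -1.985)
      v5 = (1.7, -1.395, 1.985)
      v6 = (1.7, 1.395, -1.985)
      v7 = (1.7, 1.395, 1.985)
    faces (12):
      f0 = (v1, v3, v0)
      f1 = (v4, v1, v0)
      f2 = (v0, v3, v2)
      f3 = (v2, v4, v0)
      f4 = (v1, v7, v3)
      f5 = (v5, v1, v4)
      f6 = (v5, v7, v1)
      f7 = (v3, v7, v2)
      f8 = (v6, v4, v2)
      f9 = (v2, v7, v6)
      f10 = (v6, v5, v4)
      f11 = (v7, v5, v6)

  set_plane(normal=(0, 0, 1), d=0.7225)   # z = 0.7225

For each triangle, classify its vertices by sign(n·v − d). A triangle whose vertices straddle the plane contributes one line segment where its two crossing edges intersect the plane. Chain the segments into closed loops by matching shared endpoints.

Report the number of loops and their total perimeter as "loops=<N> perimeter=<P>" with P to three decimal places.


Straddling triangles (8 of 12):
  (v1,v3,v0) [++-] → (-1.7, 0.507752, 0.7225)–(-1.7, -1.395, 0.7225)  len=1.9028
  (v4,v1,v0) [-+-] → (-0.618766, -1.395, 0.7225)–(-1.7, -1.395, 0.7225)  len=1.0812
  (v0,v3,v2) [-+-] → (-1.7, 0.507752, 0.7225)–(-1.7, 1.395, 0.7225)  len=0.8872
  (v5,v1,v4) [++-] → (-0.618766, -1.395, 0.7225)–(1.7, -1.395, 0.7225)  len=2.3188
  (v3,v7,v2) [++-] → (0.618766, 1.395, 0.7225)–(-1.7, 1.395, 0.7225)  len=2.3188
  (v2,v7,v6) [-+-] → (0.618766, 1.395, 0.7225)–(1.7, 1.395, 0.7225)  len=1.0812
  (v6,v5,v4) [-+-] → (1.7, -0.507752, 0.7225)–(1.7, -1.395, 0.7225)  len=0.8872
  (v7,v5,v6) [++-] → (1.7, -0.507752, 0.7225)–(1.7, 1.395, 0.7225)  len=1.9028

Chained into 1 loop(s):
  loop 1: 8 segments, perimeter = 12.3800
Total perimeter = 12.380

loops=1 perimeter=12.380


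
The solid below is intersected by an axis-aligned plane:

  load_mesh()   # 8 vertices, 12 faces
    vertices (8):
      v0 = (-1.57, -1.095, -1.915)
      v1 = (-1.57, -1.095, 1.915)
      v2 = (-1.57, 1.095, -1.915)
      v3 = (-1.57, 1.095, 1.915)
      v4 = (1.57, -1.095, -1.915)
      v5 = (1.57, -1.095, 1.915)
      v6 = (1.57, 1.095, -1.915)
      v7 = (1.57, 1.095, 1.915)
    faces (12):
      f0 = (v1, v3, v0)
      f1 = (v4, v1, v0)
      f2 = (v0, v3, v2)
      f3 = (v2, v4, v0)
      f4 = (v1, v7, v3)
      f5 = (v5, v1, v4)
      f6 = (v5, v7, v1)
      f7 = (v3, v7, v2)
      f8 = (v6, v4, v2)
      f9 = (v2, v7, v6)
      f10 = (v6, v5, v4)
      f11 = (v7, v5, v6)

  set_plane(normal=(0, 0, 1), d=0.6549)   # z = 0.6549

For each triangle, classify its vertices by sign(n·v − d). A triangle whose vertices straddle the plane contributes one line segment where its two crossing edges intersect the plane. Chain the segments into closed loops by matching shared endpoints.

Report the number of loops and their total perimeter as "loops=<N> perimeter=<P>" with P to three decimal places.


loops=1 perimeter=10.660

Straddling triangles (8 of 12):
  (v1,v3,v0) [++-] → (-1.57, 0.374473, 0.6549)–(-1.57, -1.095, 0.6549)  len=1.4695
  (v4,v1,v0) [-+-] → (-0.536915, -1.095, 0.6549)–(-1.57, -1.095, 0.6549)  len=1.0331
  (v0,v3,v2) [-+-] → (-1.57, 0.374473, 0.6549)–(-1.57, 1.095, 0.6549)  len=0.7205
  (v5,v1,v4) [++-] → (-0.536915, -1.095, 0.6549)–(1.57, -1.095, 0.6549)  len=2.1069
  (v3,v7,v2) [++-] → (0.536915, 1.095, 0.6549)–(-1.57, 1.095, 0.6549)  len=2.1069
  (v2,v7,v6) [-+-] → (0.536915, 1.095, 0.6549)–(1.57, 1.095, 0.6549)  len=1.0331
  (v6,v5,v4) [-+-] → (1.57, -0.374473, 0.6549)–(1.57, -1.095, 0.6549)  len=0.7205
  (v7,v5,v6) [++-] → (1.57, -0.374473, 0.6549)–(1.57, 1.095, 0.6549)  len=1.4695

Chained into 1 loop(s):
  loop 1: 8 segments, perimeter = 10.6600
Total perimeter = 10.660


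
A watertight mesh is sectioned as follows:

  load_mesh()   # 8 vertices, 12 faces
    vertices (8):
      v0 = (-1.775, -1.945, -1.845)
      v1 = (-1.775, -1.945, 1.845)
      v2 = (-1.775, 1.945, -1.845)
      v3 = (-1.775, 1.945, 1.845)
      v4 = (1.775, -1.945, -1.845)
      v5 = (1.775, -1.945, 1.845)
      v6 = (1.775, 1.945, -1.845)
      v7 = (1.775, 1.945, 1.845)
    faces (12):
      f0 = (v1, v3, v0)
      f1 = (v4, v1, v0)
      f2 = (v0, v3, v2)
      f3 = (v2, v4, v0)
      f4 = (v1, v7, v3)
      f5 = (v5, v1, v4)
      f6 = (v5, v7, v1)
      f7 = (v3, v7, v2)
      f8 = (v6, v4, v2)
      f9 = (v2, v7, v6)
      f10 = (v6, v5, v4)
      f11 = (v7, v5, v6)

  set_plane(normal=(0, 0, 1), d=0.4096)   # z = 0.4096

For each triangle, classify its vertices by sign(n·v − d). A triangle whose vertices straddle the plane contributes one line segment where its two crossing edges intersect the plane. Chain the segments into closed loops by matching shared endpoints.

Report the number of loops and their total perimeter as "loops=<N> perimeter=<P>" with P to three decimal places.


Straddling triangles (8 of 12):
  (v1,v3,v0) [++-] → (-1.775, 0.431801, 0.4096)–(-1.775, -1.945, 0.4096)  len=2.3768
  (v4,v1,v0) [-+-] → (-0.39406, -1.945, 0.4096)–(-1.775, -1.945, 0.4096)  len=1.3809
  (v0,v3,v2) [-+-] → (-1.775, 0.431801, 0.4096)–(-1.775, 1.945, 0.4096)  len=1.5132
  (v5,v1,v4) [++-] → (-0.39406, -1.945, 0.4096)–(1.775, -1.945, 0.4096)  len=2.1691
  (v3,v7,v2) [++-] → (0.39406, 1.945, 0.4096)–(-1.775, 1.945, 0.4096)  len=2.1691
  (v2,v7,v6) [-+-] → (0.39406, 1.945, 0.4096)–(1.775, 1.945, 0.4096)  len=1.3809
  (v6,v5,v4) [-+-] → (1.775, -0.431801, 0.4096)–(1.775, -1.945, 0.4096)  len=1.5132
  (v7,v5,v6) [++-] → (1.775, -0.431801, 0.4096)–(1.775, 1.945, 0.4096)  len=2.3768

Chained into 1 loop(s):
  loop 1: 8 segments, perimeter = 14.8800
Total perimeter = 14.880

loops=1 perimeter=14.880


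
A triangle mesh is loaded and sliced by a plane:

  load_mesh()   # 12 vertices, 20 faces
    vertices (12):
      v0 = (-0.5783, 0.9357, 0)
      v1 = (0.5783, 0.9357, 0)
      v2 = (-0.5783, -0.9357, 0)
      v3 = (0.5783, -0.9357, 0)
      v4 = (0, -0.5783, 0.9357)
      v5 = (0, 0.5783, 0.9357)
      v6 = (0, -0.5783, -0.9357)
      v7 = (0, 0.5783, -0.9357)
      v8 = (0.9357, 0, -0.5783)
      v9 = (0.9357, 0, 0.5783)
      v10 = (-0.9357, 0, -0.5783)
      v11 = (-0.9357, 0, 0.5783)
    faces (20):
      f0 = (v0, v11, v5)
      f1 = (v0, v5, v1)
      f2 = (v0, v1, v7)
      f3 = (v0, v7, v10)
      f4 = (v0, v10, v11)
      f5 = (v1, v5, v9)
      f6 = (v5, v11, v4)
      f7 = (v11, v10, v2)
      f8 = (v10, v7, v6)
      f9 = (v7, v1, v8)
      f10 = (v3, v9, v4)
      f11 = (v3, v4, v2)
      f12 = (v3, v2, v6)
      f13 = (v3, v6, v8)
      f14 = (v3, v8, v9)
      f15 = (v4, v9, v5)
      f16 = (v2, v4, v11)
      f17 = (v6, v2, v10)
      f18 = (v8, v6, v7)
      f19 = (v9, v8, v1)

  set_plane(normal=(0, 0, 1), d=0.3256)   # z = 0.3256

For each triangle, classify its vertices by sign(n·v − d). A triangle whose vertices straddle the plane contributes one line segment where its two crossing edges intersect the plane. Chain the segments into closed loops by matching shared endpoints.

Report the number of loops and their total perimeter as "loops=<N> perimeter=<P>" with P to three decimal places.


loops=1 perimeter=5.536

Straddling triangles (10 of 20):
  (v0,v11,v5) [-++] → (-0.779527, 0.408873, 0.3256)–(-0.377066, 0.811334, 0.3256)  len=0.5692
  (v0,v5,v1) [-+-] → (-0.377066, 0.811334, 0.3256)–(0.377066, 0.811334, 0.3256)  len=0.7541
  (v0,v10,v11) [--+] → (-0.9357, 0, 0.3256)–(-0.779527, 0.408873, 0.3256)  len=0.4377
  (v1,v5,v9) [-++] → (0.377066, 0.811334, 0.3256)–(0.779527, 0.408873, 0.3256)  len=0.5692
  (v11,v10,v2) [+--] → (-0.9357, 0, 0.3256)–(-0.779527, -0.408873, 0.3256)  len=0.4377
  (v3,v9,v4) [-++] → (0.779527, -0.408873, 0.3256)–(0.377066, -0.811334, 0.3256)  len=0.5692
  (v3,v4,v2) [-+-] → (0.377066, -0.811334, 0.3256)–(-0.377066, -0.811334, 0.3256)  len=0.7541
  (v3,v8,v9) [--+] → (0.9357, 0, 0.3256)–(0.779527, -0.408873, 0.3256)  len=0.4377
  (v2,v4,v11) [-++] → (-0.377066, -0.811334, 0.3256)–(-0.779527, -0.408873, 0.3256)  len=0.5692
  (v9,v8,v1) [+--] → (0.9357, 0, 0.3256)–(0.779527, 0.408873, 0.3256)  len=0.4377

Chained into 1 loop(s):
  loop 1: 10 segments, perimeter = 5.5357
Total perimeter = 5.536


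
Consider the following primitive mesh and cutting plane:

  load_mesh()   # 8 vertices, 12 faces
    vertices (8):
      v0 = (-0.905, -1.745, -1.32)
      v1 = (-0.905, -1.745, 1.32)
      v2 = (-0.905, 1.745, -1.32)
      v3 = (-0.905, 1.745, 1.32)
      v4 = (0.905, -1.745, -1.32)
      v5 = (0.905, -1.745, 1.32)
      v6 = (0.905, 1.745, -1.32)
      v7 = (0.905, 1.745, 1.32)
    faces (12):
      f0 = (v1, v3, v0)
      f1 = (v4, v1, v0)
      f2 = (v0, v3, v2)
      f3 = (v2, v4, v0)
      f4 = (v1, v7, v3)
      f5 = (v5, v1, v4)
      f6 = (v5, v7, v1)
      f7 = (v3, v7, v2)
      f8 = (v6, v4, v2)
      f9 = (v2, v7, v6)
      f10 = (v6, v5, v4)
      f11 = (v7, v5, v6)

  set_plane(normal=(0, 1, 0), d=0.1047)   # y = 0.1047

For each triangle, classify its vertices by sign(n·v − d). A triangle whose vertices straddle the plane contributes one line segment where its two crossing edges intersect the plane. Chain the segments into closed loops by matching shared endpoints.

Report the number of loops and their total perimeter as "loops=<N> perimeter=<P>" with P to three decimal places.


loops=1 perimeter=8.900

Straddling triangles (8 of 12):
  (v1,v3,v0) [-+-] → (-0.905, 0.1047, 1.32)–(-0.905, 0.1047, 0.0792)  len=1.2408
  (v0,v3,v2) [-++] → (-0.905, 0.1047, 0.0792)–(-0.905, 0.1047, -1.32)  len=1.3992
  (v2,v4,v0) [+--] → (-0.0543, 0.1047, -1.32)–(-0.905, 0.1047, -1.32)  len=0.8507
  (v1,v7,v3) [-++] → (0.0543, 0.1047, 1.32)–(-0.905, 0.1047, 1.32)  len=0.9593
  (v5,v7,v1) [-+-] → (0.905, 0.1047, 1.32)–(0.0543, 0.1047, 1.32)  len=0.8507
  (v6,v4,v2) [+-+] → (0.905, 0.1047, -1.32)–(-0.0543, 0.1047, -1.32)  len=0.9593
  (v6,v5,v4) [+--] → (0.905, 0.1047, -0.0792)–(0.905, 0.1047, -1.32)  len=1.2408
  (v7,v5,v6) [+-+] → (0.905, 0.1047, 1.32)–(0.905, 0.1047, -0.0792)  len=1.3992

Chained into 1 loop(s):
  loop 1: 8 segments, perimeter = 8.9000
Total perimeter = 8.900


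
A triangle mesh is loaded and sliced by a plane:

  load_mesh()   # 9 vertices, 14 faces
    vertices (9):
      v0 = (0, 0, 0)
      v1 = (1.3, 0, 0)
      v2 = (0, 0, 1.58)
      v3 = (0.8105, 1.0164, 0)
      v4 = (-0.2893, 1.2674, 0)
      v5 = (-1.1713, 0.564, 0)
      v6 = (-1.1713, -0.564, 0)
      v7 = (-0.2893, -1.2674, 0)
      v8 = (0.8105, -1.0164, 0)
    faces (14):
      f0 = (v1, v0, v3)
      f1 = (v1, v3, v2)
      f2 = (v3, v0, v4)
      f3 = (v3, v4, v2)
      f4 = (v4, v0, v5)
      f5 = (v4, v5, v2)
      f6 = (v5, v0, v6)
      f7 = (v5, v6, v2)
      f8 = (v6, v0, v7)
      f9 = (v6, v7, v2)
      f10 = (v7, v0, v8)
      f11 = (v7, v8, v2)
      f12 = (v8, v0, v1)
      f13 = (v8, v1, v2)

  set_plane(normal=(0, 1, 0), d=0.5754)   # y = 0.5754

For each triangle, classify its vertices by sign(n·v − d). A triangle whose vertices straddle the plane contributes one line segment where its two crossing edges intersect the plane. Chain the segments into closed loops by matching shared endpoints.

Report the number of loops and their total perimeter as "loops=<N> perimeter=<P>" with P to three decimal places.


loops=1 perimeter=5.024

Straddling triangles (6 of 14):
  (v1,v0,v3) [--+] → (0.458837, 0.5754, 0)–(1.02289, 0.5754, 0)  len=0.5640
  (v1,v3,v2) [-+-] → (1.02289, 0.5754, 0)–(0.458837, 0.5754, 0.685537)  len=0.8878
  (v3,v0,v4) [+-+] → (0.458837, 0.5754, 0)–(-0.131342, 0.5754, 0)  len=0.5902
  (v3,v4,v2) [++-] → (-0.131342, 0.5754, 0.86268)–(0.458837, 0.5754, 0.685537)  len=0.6162
  (v4,v0,v5) [+--] → (-0.131342, 0.5754, 0)–(-1.15701, 0.5754, 0)  len=1.0257
  (v4,v5,v2) [+--] → (-1.15701, 0.5754, 0)–(-0.131342, 0.5754, 0.86268)  len=1.3402

Chained into 1 loop(s):
  loop 1: 6 segments, perimeter = 5.0241
Total perimeter = 5.024


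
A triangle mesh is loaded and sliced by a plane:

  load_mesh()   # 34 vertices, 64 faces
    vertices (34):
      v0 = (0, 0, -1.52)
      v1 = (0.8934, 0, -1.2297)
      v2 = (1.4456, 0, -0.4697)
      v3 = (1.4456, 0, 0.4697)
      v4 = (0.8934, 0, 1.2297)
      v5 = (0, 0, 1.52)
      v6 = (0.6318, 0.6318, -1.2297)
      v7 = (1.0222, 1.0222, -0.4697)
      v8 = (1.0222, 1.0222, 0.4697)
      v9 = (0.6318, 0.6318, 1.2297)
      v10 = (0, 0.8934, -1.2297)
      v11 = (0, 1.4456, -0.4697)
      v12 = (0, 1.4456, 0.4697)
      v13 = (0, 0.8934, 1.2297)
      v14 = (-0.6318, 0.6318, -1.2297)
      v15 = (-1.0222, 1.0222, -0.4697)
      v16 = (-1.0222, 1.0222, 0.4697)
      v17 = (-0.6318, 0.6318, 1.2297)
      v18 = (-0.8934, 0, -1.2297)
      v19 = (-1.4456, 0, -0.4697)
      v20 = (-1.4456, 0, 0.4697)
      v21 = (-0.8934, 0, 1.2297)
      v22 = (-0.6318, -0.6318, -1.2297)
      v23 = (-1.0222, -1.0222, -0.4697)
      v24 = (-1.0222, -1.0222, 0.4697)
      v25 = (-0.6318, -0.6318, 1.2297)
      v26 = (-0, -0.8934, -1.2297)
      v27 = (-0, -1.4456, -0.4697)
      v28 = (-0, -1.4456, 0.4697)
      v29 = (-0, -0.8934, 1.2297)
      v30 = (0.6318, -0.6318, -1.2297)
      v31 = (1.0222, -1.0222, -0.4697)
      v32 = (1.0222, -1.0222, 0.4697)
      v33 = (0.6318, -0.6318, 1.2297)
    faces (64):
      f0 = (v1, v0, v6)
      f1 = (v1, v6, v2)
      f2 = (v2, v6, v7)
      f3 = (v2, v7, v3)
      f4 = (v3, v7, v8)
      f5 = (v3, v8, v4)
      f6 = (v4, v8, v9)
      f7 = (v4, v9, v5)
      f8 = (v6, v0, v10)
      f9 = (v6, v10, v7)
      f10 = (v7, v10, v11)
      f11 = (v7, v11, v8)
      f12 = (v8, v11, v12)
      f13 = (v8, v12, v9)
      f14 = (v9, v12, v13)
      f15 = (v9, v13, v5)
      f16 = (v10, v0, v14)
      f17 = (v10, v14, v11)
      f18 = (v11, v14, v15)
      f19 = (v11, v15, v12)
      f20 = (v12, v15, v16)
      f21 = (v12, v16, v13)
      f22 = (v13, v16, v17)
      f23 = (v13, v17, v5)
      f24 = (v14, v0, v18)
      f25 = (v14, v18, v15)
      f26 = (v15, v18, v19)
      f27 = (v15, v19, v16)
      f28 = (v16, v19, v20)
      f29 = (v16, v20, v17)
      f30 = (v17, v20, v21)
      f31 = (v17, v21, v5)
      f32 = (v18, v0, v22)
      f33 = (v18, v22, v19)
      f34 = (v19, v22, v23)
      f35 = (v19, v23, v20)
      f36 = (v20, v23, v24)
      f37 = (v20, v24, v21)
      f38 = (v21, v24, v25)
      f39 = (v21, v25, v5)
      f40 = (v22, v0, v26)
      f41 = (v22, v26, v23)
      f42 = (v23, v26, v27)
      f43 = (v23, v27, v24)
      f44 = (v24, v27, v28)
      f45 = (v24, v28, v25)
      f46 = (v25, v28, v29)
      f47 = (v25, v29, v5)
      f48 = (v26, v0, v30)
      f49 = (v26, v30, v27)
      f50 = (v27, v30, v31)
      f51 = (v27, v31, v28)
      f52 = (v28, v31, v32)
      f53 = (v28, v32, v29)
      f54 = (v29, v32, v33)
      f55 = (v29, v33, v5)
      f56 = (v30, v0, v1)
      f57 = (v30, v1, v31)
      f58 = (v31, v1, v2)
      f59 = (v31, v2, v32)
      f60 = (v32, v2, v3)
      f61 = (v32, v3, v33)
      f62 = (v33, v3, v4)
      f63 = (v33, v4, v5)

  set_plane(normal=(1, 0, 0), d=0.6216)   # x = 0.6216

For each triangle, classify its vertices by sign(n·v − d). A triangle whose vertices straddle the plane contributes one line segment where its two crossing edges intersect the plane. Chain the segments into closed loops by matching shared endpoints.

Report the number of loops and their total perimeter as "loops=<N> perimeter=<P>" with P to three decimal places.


loops=1 perimeter=8.206

Straddling triangles (20 of 64):
  (v1,v0,v6) [+-+] → (0.6216, 0, -1.31802)–(0.6216, 0.6216, -1.23439)  len=0.6272
  (v4,v9,v5) [++-] → (0.6216, 0.6216, 1.23439)–(0.6216, 0, 1.31802)  len=0.6272
  (v6,v0,v10) [+--] → (0.6216, 0.6216, -1.23439)–(0.6216, 0.636023, -1.2297)  len=0.0152
  (v6,v10,v7) [+-+] → (0.6216, 0.636023, -1.2297)–(0.6216, 0.971723, -0.767544)  len=0.5712
  (v7,v10,v11) [+--] → (0.6216, 0.971723, -0.767544)–(0.6216, 1.18813, -0.4697)  len=0.3682
  (v7,v11,v8) [+-+] → (0.6216, 1.18813, -0.4697)–(0.6216, 1.18813, 0.101549)  len=0.5712
  (v8,v11,v12) [+--] → (0.6216, 1.18813, 0.101549)–(0.6216, 1.18813, 0.4697)  len=0.3682
  (v8,v12,v9) [+-+] → (0.6216, 1.18813, 0.4697)–(0.6216, 0.644938, 1.21743)  len=0.9242
  (v9,v12,v13) [+--] → (0.6216, 0.644938, 1.21743)–(0.6216, 0.636023, 1.2297)  len=0.0152
  (v9,v13,v5) [+--] → (0.6216, 0.636023, 1.2297)–(0.6216, 0.6216, 1.23439)  len=0.0152
  (v26,v0,v30) [--+] → (0.6216, -0.6216, -1.23439)–(0.6216, -0.636023, -1.2297)  len=0.0152
  (v26,v30,v27) [-+-] → (0.6216, -0.636023, -1.2297)–(0.6216, -0.644938, -1.21743)  len=0.0152
  (v27,v30,v31) [-++] → (0.6216, -0.644938, -1.21743)–(0.6216, -1.18813, -0.4697)  len=0.9242
  (v27,v31,v28) [-+-] → (0.6216, -1.18813, -0.4697)–(0.6216, -1.18813, -0.101549)  len=0.3682
  (v28,v31,v32) [-++] → (0.6216, -1.18813, -0.101549)–(0.6216, -1.18813, 0.4697)  len=0.5712
  (v28,v32,v29) [-+-] → (0.6216, -1.18813, 0.4697)–(0.6216, -0.971723, 0.767544)  len=0.3682
  (v29,v32,v33) [-++] → (0.6216, -0.971723, 0.767544)–(0.6216, -0.636023, 1.2297)  len=0.5712
  (v29,v33,v5) [-+-] → (0.6216, -0.636023, 1.2297)–(0.6216, -0.6216, 1.23439)  len=0.0152
  (v30,v0,v1) [+-+] → (0.6216, -0.6216, -1.23439)–(0.6216, 0, -1.31802)  len=0.6272
  (v33,v4,v5) [++-] → (0.6216, 0, 1.31802)–(0.6216, -0.6216, 1.23439)  len=0.6272

Chained into 1 loop(s):
  loop 1: 20 segments, perimeter = 8.2058
Total perimeter = 8.206


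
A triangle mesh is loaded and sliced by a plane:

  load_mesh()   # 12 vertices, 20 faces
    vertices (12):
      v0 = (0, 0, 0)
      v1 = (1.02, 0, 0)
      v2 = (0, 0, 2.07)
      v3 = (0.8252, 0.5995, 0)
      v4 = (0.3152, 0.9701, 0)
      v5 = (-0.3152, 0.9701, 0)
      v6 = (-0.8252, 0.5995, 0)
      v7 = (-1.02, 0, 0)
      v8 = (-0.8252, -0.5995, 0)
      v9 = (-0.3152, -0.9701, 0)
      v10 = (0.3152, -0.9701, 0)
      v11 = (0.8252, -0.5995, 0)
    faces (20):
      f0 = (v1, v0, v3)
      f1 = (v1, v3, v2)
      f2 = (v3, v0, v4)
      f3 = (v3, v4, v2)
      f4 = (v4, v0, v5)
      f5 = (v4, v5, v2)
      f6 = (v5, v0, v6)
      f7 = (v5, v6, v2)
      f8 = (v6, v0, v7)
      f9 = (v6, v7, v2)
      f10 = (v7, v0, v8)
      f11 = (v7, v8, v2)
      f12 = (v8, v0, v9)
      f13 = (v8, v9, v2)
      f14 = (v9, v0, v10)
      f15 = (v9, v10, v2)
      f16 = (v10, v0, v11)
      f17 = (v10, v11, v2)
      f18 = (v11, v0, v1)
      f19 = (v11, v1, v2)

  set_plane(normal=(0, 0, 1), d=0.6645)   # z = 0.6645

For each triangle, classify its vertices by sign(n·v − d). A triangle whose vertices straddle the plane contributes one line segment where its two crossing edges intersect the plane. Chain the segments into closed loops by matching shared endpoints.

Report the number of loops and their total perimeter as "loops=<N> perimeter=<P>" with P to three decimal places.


loops=1 perimeter=4.280

Straddling triangles (10 of 20):
  (v1,v3,v2) [--+] → (0.560299, 0.407052, 0.6645)–(0.692565, 0, 0.6645)  len=0.4280
  (v3,v4,v2) [--+] → (0.214016, 0.658684, 0.6645)–(0.560299, 0.407052, 0.6645)  len=0.4281
  (v4,v5,v2) [--+] → (-0.214016, 0.658684, 0.6645)–(0.214016, 0.658684, 0.6645)  len=0.4280
  (v5,v6,v2) [--+] → (-0.560299, 0.407052, 0.6645)–(-0.214016, 0.658684, 0.6645)  len=0.4281
  (v6,v7,v2) [--+] → (-0.692565, 0, 0.6645)–(-0.560299, 0.407052, 0.6645)  len=0.4280
  (v7,v8,v2) [--+] → (-0.560299, -0.407052, 0.6645)–(-0.692565, 0, 0.6645)  len=0.4280
  (v8,v9,v2) [--+] → (-0.214016, -0.658684, 0.6645)–(-0.560299, -0.407052, 0.6645)  len=0.4281
  (v9,v10,v2) [--+] → (0.214016, -0.658684, 0.6645)–(-0.214016, -0.658684, 0.6645)  len=0.4280
  (v10,v11,v2) [--+] → (0.560299, -0.407052, 0.6645)–(0.214016, -0.658684, 0.6645)  len=0.4281
  (v11,v1,v2) [--+] → (0.692565, 0, 0.6645)–(0.560299, -0.407052, 0.6645)  len=0.4280

Chained into 1 loop(s):
  loop 1: 10 segments, perimeter = 4.2803
Total perimeter = 4.280


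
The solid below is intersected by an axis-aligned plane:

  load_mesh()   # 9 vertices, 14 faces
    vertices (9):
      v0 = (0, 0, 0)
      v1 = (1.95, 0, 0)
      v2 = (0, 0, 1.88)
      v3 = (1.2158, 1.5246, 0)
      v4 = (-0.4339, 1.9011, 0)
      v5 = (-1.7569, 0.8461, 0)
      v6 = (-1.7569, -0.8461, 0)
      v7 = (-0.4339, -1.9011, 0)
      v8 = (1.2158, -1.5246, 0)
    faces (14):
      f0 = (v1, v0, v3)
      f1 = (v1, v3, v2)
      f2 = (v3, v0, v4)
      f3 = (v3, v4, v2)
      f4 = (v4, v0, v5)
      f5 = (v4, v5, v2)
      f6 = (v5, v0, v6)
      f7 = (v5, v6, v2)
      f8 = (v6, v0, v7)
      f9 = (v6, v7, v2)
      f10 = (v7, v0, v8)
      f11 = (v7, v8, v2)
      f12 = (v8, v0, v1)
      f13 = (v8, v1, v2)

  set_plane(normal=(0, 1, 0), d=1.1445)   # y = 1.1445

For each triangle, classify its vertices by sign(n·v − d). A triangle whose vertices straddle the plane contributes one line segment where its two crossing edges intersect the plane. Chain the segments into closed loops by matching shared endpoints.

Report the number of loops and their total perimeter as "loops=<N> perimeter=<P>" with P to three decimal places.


Straddling triangles (6 of 14):
  (v1,v0,v3) [--+] → (0.912687, 1.1445, 0)–(1.39884, 1.1445, 0)  len=0.4862
  (v1,v3,v2) [-+-] → (1.39884, 1.1445, 0)–(0.912687, 1.1445, 0.468705)  len=0.6753
  (v3,v0,v4) [+-+] → (0.912687, 1.1445, 0)–(-0.261216, 1.1445, 0)  len=1.1739
  (v3,v4,v2) [++-] → (-0.261216, 1.1445, 0.748203)–(0.912687, 1.1445, 0.468705)  len=1.2067
  (v4,v0,v5) [+--] → (-0.261216, 1.1445, 0)–(-1.3827, 1.1445, 0)  len=1.1215
  (v4,v5,v2) [+--] → (-1.3827, 1.1445, 0)–(-0.261216, 1.1445, 0.748203)  len=1.3482

Chained into 1 loop(s):
  loop 1: 6 segments, perimeter = 6.0117
Total perimeter = 6.012

loops=1 perimeter=6.012


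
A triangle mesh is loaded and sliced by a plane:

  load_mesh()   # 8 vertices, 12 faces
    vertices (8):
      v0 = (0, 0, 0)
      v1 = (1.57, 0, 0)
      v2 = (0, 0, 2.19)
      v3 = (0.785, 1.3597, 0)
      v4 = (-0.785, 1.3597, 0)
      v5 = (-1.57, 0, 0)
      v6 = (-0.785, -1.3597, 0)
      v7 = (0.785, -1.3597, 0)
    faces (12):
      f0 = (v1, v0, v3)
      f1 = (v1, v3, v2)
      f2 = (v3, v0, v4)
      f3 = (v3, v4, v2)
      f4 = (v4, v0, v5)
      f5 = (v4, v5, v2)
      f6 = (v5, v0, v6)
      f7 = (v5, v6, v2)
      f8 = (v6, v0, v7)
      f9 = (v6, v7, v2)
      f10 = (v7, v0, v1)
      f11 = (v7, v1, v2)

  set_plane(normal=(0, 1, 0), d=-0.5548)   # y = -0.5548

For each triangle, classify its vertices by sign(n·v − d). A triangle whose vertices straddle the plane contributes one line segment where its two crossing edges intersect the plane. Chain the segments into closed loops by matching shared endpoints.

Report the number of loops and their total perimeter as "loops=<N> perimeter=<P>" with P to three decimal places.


loops=1 perimeter=6.330

Straddling triangles (6 of 12):
  (v5,v0,v6) [++-] → (-0.320304, -0.5548, 0)–(-1.2497, -0.5548, 0)  len=0.9294
  (v5,v6,v2) [+-+] → (-1.2497, -0.5548, 0)–(-0.320304, -0.5548, 1.29641)  len=1.5951
  (v6,v0,v7) [-+-] → (-0.320304, -0.5548, 0)–(0.320304, -0.5548, 0)  len=0.6406
  (v6,v7,v2) [--+] → (0.320304, -0.5548, 1.29641)–(-0.320304, -0.5548, 1.29641)  len=0.6406
  (v7,v0,v1) [-++] → (0.320304, -0.5548, 0)–(1.2497, -0.5548, 0)  len=0.9294
  (v7,v1,v2) [-++] → (1.2497, -0.5548, 0)–(0.320304, -0.5548, 1.29641)  len=1.5951

Chained into 1 loop(s):
  loop 1: 6 segments, perimeter = 6.3303
Total perimeter = 6.330


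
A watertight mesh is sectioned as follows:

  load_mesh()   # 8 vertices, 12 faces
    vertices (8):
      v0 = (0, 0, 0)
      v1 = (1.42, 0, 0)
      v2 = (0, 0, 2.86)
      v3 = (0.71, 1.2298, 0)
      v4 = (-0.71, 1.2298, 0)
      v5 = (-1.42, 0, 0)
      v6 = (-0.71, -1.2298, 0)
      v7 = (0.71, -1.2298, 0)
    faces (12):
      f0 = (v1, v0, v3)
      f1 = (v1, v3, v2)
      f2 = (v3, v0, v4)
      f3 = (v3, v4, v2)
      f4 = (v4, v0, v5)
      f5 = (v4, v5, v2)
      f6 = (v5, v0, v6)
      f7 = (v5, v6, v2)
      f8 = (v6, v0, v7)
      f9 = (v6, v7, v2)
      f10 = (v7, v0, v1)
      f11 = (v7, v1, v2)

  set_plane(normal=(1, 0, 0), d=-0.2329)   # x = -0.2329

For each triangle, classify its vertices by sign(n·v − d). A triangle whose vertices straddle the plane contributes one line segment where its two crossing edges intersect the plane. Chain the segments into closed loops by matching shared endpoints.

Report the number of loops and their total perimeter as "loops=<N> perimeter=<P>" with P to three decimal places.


loops=1 perimeter=7.881

Straddling triangles (8 of 12):
  (v3,v0,v4) [++-] → (-0.2329, 0.403409, 0)–(-0.2329, 1.2298, 0)  len=0.8264
  (v3,v4,v2) [+-+] → (-0.2329, 1.2298, 0)–(-0.2329, 0.403409, 1.92184)  len=2.0920
  (v4,v0,v5) [-+-] → (-0.2329, 0.403409, 0)–(-0.2329, 0, 0)  len=0.4034
  (v4,v5,v2) [--+] → (-0.2329, 0, 2.39092)–(-0.2329, 0.403409, 1.92184)  len=0.6187
  (v5,v0,v6) [-+-] → (-0.2329, 0, 0)–(-0.2329, -0.403409, 0)  len=0.4034
  (v5,v6,v2) [--+] → (-0.2329, -0.403409, 1.92184)–(-0.2329, 0, 2.39092)  len=0.6187
  (v6,v0,v7) [-++] → (-0.2329, -0.403409, 0)–(-0.2329, -1.2298, 0)  len=0.8264
  (v6,v7,v2) [-++] → (-0.2329, -1.2298, 0)–(-0.2329, -0.403409, 1.92184)  len=2.0920

Chained into 1 loop(s):
  loop 1: 8 segments, perimeter = 7.8809
Total perimeter = 7.881


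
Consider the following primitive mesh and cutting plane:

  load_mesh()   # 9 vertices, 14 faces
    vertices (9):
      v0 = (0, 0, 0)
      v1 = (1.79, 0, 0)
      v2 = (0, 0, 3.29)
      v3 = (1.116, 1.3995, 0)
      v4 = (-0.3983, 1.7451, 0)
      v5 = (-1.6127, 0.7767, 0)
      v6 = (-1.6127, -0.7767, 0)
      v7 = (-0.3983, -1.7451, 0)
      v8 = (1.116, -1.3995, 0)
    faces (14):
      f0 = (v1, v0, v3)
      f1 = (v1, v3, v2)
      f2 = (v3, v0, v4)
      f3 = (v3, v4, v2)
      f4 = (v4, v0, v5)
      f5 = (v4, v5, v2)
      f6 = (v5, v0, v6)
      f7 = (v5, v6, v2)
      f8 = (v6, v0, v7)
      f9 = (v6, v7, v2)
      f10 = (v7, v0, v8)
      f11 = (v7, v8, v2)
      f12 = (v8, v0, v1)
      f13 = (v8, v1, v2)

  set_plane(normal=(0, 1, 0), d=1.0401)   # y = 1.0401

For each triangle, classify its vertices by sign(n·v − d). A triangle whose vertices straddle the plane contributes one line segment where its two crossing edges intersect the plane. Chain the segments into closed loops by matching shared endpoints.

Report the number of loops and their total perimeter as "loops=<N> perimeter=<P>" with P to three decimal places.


loops=1 perimeter=6.396

Straddling triangles (6 of 14):
  (v1,v0,v3) [--+] → (0.829405, 1.0401, 0)–(1.28909, 1.0401, 0)  len=0.4597
  (v1,v3,v2) [-+-] → (1.28909, 1.0401, 0)–(0.829405, 1.0401, 0.844892)  len=0.9618
  (v3,v0,v4) [+-+] → (0.829405, 1.0401, 0)–(-0.237391, 1.0401, 0)  len=1.0668
  (v3,v4,v2) [++-] → (-0.237391, 1.0401, 1.32912)–(0.829405, 1.0401, 0.844892)  len=1.1716
  (v4,v0,v5) [+--] → (-0.237391, 1.0401, 0)–(-1.28239, 1.0401, 0)  len=1.0450
  (v4,v5,v2) [+--] → (-1.28239, 1.0401, 0)–(-0.237391, 1.0401, 1.32912)  len=1.6907

Chained into 1 loop(s):
  loop 1: 6 segments, perimeter = 6.3956
Total perimeter = 6.396


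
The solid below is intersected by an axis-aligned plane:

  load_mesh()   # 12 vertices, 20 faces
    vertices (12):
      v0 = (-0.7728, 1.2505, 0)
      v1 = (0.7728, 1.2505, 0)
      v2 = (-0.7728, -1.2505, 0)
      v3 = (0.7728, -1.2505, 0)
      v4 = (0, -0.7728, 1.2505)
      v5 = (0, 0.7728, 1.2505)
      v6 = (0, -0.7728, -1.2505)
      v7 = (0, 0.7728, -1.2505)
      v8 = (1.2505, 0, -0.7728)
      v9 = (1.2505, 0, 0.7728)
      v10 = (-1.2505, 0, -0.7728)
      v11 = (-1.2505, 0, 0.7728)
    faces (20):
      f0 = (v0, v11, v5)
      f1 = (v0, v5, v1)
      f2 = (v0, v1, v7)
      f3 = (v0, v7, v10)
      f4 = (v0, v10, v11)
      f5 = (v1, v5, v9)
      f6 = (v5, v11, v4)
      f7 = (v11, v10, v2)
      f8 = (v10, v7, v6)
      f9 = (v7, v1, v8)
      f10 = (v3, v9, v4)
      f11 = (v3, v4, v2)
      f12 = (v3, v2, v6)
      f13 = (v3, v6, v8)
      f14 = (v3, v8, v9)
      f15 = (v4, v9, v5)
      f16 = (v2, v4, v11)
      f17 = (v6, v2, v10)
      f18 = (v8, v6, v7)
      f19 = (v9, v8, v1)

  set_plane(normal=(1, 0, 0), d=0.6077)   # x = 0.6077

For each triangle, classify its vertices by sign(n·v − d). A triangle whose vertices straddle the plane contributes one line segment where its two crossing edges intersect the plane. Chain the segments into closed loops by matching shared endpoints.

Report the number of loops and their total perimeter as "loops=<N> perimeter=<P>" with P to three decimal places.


Straddling triangles (10 of 20):
  (v0,v5,v1) [--+] → (0.6077, 1.14844, 0.267155)–(0.6077, 1.2505, 0)  len=0.2860
  (v0,v1,v7) [-+-] → (0.6077, 1.2505, 0)–(0.6077, 1.14844, -0.267155)  len=0.2860
  (v1,v5,v9) [+-+] → (0.6077, 1.14844, 0.267155)–(0.6077, 0.397246, 1.01835)  len=1.0624
  (v7,v1,v8) [-++] → (0.6077, 1.14844, -0.267155)–(0.6077, 0.397246, -1.01835)  len=1.0624
  (v3,v9,v4) [++-] → (0.6077, -0.397246, 1.01835)–(0.6077, -1.14844, 0.267155)  len=1.0624
  (v3,v4,v2) [+--] → (0.6077, -1.14844, 0.267155)–(0.6077, -1.2505, 0)  len=0.2860
  (v3,v2,v6) [+--] → (0.6077, -1.2505, 0)–(0.6077, -1.14844, -0.267155)  len=0.2860
  (v3,v6,v8) [+-+] → (0.6077, -1.14844, -0.267155)–(0.6077, -0.397246, -1.01835)  len=1.0624
  (v4,v9,v5) [-+-] → (0.6077, -0.397246, 1.01835)–(0.6077, 0.397246, 1.01835)  len=0.7945
  (v8,v6,v7) [+--] → (0.6077, -0.397246, -1.01835)–(0.6077, 0.397246, -1.01835)  len=0.7945

Chained into 1 loop(s):
  loop 1: 10 segments, perimeter = 6.9823
Total perimeter = 6.982

loops=1 perimeter=6.982


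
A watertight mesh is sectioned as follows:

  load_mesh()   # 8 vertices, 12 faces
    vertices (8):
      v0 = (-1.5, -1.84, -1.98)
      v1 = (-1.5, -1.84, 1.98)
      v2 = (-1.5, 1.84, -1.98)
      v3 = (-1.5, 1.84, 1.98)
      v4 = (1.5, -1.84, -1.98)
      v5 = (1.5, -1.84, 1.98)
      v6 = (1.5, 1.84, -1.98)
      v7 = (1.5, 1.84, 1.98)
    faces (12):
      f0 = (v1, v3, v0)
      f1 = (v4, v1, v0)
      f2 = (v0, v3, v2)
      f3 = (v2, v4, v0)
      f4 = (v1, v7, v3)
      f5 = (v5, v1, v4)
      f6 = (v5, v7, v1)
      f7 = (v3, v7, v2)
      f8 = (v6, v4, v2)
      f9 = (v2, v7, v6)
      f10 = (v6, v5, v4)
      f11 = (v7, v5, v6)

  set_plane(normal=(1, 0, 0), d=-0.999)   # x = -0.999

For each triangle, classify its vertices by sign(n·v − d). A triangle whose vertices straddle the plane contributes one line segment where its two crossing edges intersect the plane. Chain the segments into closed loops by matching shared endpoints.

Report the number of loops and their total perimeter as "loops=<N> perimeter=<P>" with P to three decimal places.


loops=1 perimeter=15.280

Straddling triangles (8 of 12):
  (v4,v1,v0) [+--] → (-0.999, -1.84, 1.31868)–(-0.999, -1.84, -1.98)  len=3.2987
  (v2,v4,v0) [-+-] → (-0.999, 1.22544, -1.98)–(-0.999, -1.84, -1.98)  len=3.0654
  (v1,v7,v3) [-+-] → (-0.999, -1.22544, 1.98)–(-0.999, 1.84, 1.98)  len=3.0654
  (v5,v1,v4) [+-+] → (-0.999, -1.84, 1.98)–(-0.999, -1.84, 1.31868)  len=0.6613
  (v5,v7,v1) [++-] → (-0.999, -1.22544, 1.98)–(-0.999, -1.84, 1.98)  len=0.6146
  (v3,v7,v2) [-+-] → (-0.999, 1.84, 1.98)–(-0.999, 1.84, -1.31868)  len=3.2987
  (v6,v4,v2) [++-] → (-0.999, 1.22544, -1.98)–(-0.999, 1.84, -1.98)  len=0.6146
  (v2,v7,v6) [-++] → (-0.999, 1.84, -1.31868)–(-0.999, 1.84, -1.98)  len=0.6613

Chained into 1 loop(s):
  loop 1: 8 segments, perimeter = 15.2800
Total perimeter = 15.280


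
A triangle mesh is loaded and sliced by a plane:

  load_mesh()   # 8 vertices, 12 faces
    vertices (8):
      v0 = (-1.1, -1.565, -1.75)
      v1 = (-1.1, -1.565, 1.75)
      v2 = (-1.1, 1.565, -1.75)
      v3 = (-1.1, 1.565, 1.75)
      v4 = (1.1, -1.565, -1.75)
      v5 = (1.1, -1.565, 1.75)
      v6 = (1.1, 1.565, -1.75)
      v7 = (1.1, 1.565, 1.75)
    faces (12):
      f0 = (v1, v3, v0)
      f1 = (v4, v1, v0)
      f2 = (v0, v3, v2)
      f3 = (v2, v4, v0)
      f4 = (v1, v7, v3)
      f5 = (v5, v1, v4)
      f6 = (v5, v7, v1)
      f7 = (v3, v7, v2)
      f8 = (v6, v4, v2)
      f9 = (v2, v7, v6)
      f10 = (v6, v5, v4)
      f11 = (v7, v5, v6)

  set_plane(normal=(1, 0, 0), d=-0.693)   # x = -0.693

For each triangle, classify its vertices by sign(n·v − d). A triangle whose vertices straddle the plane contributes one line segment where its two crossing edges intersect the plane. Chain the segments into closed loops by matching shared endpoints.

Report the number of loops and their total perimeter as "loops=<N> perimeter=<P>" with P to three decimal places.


loops=1 perimeter=13.260

Straddling triangles (8 of 12):
  (v4,v1,v0) [+--] → (-0.693, -1.565, 1.1025)–(-0.693, -1.565, -1.75)  len=2.8525
  (v2,v4,v0) [-+-] → (-0.693, 0.98595, -1.75)–(-0.693, -1.565, -1.75)  len=2.5509
  (v1,v7,v3) [-+-] → (-0.693, -0.98595, 1.75)–(-0.693, 1.565, 1.75)  len=2.5509
  (v5,v1,v4) [+-+] → (-0.693, -1.565, 1.75)–(-0.693, -1.565, 1.1025)  len=0.6475
  (v5,v7,v1) [++-] → (-0.693, -0.98595, 1.75)–(-0.693, -1.565, 1.75)  len=0.5791
  (v3,v7,v2) [-+-] → (-0.693, 1.565, 1.75)–(-0.693, 1.565, -1.1025)  len=2.8525
  (v6,v4,v2) [++-] → (-0.693, 0.98595, -1.75)–(-0.693, 1.565, -1.75)  len=0.5791
  (v2,v7,v6) [-++] → (-0.693, 1.565, -1.1025)–(-0.693, 1.565, -1.75)  len=0.6475

Chained into 1 loop(s):
  loop 1: 8 segments, perimeter = 13.2600
Total perimeter = 13.260


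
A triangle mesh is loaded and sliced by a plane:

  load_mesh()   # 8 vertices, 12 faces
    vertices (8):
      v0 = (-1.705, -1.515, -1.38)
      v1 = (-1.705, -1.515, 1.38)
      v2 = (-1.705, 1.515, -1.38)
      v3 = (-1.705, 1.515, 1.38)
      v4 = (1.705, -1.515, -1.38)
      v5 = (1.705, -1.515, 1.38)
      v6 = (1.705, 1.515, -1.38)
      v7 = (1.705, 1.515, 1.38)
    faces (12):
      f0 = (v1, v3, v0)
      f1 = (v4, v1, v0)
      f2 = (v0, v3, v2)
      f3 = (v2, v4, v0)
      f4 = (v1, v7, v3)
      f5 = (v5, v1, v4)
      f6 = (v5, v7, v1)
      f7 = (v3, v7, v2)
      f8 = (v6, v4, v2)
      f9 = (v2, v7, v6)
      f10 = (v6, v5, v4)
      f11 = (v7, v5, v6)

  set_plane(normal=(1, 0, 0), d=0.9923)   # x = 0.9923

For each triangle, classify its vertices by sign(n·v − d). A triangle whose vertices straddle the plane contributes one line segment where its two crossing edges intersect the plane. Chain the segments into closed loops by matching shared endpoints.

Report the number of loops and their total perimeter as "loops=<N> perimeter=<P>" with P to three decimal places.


loops=1 perimeter=11.580

Straddling triangles (8 of 12):
  (v4,v1,v0) [+--] → (0.9923, -1.515, -0.803152)–(0.9923, -1.515, -1.38)  len=0.5768
  (v2,v4,v0) [-+-] → (0.9923, -0.881721, -1.38)–(0.9923, -1.515, -1.38)  len=0.6333
  (v1,v7,v3) [-+-] → (0.9923, 0.881721, 1.38)–(0.9923, 1.515, 1.38)  len=0.6333
  (v5,v1,v4) [+-+] → (0.9923, -1.515, 1.38)–(0.9923, -1.515, -0.803152)  len=2.1832
  (v5,v7,v1) [++-] → (0.9923, 0.881721, 1.38)–(0.9923, -1.515, 1.38)  len=2.3967
  (v3,v7,v2) [-+-] → (0.9923, 1.515, 1.38)–(0.9923, 1.515, 0.803152)  len=0.5768
  (v6,v4,v2) [++-] → (0.9923, -0.881721, -1.38)–(0.9923, 1.515, -1.38)  len=2.3967
  (v2,v7,v6) [-++] → (0.9923, 1.515, 0.803152)–(0.9923, 1.515, -1.38)  len=2.1832

Chained into 1 loop(s):
  loop 1: 8 segments, perimeter = 11.5800
Total perimeter = 11.580


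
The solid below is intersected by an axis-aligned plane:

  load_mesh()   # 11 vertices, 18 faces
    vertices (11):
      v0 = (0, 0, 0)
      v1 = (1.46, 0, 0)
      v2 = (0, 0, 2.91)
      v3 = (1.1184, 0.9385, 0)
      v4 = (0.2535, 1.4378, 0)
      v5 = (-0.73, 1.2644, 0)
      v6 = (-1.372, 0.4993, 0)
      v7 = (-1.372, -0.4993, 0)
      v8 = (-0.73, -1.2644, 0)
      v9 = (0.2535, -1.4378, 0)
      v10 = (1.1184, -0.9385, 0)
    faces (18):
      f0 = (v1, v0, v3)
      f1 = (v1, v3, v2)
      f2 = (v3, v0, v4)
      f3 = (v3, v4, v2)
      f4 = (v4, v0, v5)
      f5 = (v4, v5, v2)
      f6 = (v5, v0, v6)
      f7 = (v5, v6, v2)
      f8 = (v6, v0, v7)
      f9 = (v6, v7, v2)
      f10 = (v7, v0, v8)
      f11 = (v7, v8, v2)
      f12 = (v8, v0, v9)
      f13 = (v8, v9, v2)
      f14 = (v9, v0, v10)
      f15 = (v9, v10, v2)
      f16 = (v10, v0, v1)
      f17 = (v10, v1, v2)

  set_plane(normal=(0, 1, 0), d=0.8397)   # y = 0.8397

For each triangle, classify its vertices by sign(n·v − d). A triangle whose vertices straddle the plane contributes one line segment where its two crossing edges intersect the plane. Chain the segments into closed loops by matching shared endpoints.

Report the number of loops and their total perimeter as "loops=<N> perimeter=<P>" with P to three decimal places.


loops=1 perimeter=5.648

Straddling triangles (8 of 18):
  (v1,v0,v3) [--+] → (1.00066, 0.8397, 0)–(1.15436, 0.8397, 0)  len=0.1537
  (v1,v3,v2) [-+-] → (1.15436, 0.8397, 0)–(1.00066, 0.8397, 0.306348)  len=0.3427
  (v3,v0,v4) [+-+] → (1.00066, 0.8397, 0)–(0.148048, 0.8397, 0)  len=0.8526
  (v3,v4,v2) [++-] → (0.148048, 0.8397, 1.21051)–(1.00066, 0.8397, 0.306348)  len=1.2428
  (v4,v0,v5) [+-+] → (0.148048, 0.8397, 0)–(-0.4848, 0.8397, 0)  len=0.6328
  (v4,v5,v2) [++-] → (-0.4848, 0.8397, 0.977441)–(0.148048, 0.8397, 1.21051)  len=0.6744
  (v5,v0,v6) [+--] → (-0.4848, 0.8397, 0)–(-1.08637, 0.8397, 0)  len=0.6016
  (v5,v6,v2) [+--] → (-1.08637, 0.8397, 0)–(-0.4848, 0.8397, 0.977441)  len=1.1477

Chained into 1 loop(s):
  loop 1: 8 segments, perimeter = 5.6484
Total perimeter = 5.648


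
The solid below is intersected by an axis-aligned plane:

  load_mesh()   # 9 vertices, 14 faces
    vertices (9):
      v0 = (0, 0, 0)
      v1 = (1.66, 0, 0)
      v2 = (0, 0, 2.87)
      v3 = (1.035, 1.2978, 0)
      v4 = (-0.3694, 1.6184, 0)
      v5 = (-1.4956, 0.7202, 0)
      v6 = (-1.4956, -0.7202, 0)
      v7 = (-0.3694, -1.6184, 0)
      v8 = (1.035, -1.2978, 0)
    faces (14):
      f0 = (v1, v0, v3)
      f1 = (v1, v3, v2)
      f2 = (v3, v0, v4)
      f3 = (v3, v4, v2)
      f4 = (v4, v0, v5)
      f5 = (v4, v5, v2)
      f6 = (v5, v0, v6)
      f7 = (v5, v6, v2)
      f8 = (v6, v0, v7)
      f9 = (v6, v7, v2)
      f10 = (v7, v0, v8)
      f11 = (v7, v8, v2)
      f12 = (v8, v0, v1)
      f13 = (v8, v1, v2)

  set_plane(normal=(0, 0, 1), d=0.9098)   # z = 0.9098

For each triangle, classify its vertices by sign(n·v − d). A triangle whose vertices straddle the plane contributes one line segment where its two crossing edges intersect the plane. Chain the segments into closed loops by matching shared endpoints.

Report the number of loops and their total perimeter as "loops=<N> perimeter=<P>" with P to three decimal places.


loops=1 perimeter=6.887

Straddling triangles (7 of 14):
  (v1,v3,v2) [--+] → (0.706901, 0.886393, 0.9098)–(1.13377, 0, 0.9098)  len=0.9838
  (v3,v4,v2) [--+] → (-0.252299, 1.10536, 0.9098)–(0.706901, 0.886393, 0.9098)  len=0.9839
  (v4,v5,v2) [--+] → (-1.02149, 0.491894, 0.9098)–(-0.252299, 1.10536, 0.9098)  len=0.9839
  (v5,v6,v2) [--+] → (-1.02149, -0.491894, 0.9098)–(-1.02149, 0.491894, 0.9098)  len=0.9838
  (v6,v7,v2) [--+] → (-0.252299, -1.10536, 0.9098)–(-1.02149, -0.491894, 0.9098)  len=0.9839
  (v7,v8,v2) [--+] → (0.706901, -0.886393, 0.9098)–(-0.252299, -1.10536, 0.9098)  len=0.9839
  (v8,v1,v2) [--+] → (1.13377, 0, 0.9098)–(0.706901, -0.886393, 0.9098)  len=0.9838

Chained into 1 loop(s):
  loop 1: 7 segments, perimeter = 6.8869
Total perimeter = 6.887


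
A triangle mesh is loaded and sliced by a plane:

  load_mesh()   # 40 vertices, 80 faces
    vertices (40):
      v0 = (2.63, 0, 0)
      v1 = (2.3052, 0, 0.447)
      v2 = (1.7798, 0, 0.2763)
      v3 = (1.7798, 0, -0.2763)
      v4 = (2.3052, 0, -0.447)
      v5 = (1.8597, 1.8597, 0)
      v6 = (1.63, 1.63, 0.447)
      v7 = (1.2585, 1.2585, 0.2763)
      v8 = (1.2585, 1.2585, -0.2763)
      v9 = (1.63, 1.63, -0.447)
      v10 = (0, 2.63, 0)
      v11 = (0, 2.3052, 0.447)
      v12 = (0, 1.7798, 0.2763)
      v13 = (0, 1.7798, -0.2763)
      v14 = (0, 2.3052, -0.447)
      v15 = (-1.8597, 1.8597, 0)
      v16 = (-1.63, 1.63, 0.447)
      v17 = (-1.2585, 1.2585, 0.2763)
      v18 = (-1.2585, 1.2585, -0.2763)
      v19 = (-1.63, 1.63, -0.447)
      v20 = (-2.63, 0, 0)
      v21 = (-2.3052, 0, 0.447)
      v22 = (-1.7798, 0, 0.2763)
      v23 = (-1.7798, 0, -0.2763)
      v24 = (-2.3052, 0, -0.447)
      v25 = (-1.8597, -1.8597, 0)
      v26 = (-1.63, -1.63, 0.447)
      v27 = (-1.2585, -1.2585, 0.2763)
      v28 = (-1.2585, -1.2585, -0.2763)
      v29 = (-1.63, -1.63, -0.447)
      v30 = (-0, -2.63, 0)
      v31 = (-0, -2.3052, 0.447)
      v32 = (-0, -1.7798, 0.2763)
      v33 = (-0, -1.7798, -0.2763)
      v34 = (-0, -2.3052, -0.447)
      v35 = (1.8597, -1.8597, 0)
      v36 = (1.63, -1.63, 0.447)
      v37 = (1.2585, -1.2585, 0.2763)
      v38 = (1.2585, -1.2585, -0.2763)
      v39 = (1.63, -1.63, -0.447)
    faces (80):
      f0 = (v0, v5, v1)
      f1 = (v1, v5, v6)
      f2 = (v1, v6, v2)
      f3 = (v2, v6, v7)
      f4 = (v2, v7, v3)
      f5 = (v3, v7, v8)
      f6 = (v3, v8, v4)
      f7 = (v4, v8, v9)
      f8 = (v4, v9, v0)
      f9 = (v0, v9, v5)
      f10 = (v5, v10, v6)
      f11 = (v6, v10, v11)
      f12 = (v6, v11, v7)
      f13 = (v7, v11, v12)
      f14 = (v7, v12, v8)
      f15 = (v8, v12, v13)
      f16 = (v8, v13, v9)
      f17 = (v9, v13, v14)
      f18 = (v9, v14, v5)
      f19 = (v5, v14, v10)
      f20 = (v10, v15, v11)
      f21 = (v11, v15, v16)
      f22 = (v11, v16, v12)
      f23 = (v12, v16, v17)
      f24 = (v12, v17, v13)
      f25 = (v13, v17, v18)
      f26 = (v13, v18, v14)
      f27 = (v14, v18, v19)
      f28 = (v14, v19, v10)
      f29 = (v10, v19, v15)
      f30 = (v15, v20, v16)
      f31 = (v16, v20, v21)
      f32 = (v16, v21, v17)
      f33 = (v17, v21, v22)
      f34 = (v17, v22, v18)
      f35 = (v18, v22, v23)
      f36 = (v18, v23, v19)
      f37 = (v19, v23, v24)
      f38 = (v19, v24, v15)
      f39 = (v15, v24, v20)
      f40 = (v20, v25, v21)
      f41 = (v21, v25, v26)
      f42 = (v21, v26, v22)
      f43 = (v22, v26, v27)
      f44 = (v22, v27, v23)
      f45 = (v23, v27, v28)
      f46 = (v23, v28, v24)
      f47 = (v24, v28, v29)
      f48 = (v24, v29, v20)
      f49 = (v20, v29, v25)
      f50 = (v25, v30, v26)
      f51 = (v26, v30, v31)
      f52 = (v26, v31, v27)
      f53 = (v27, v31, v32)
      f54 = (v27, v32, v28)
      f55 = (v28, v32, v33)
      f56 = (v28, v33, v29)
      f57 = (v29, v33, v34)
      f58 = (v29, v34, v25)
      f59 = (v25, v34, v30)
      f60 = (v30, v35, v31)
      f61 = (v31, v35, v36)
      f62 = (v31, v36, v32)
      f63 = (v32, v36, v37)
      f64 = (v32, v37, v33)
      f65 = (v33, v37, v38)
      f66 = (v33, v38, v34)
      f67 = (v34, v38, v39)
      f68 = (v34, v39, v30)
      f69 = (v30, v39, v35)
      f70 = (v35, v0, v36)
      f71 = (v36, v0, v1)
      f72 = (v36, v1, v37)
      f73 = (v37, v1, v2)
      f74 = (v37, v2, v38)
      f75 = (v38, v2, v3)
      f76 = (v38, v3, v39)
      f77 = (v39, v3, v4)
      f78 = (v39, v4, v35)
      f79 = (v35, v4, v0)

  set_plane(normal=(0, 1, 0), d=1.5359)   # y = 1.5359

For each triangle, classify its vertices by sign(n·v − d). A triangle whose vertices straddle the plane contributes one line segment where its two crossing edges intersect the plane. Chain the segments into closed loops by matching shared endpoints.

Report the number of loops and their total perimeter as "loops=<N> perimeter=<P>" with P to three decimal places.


loops=2 perimeter=7.698

Straddling triangles (24 of 80):
  (v0,v5,v1) [-+-] → (1.99382, 1.5359, 0)–(1.93727, 1.5359, 0.077829)  len=0.0962
  (v1,v5,v6) [-++] → (1.93727, 1.5359, 0.077829)–(1.66898, 1.5359, 0.447)  len=0.4564
  (v1,v6,v2) [-+-] → (1.66898, 1.5359, 0.447)–(1.63865, 1.5359, 0.437145)  len=0.0319
  (v2,v6,v7) [-+-] → (1.63865, 1.5359, 0.437145)–(1.5359, 1.5359, 0.403762)  len=0.1080
  (v4,v8,v9) [--+] → (1.5359, 1.5359, -0.403762)–(1.66898, 1.5359, -0.447)  len=0.1399
  (v4,v9,v0) [-+-] → (1.66898, 1.5359, -0.447)–(1.68773, 1.5359, -0.421195)  len=0.0319
  (v0,v9,v5) [-++] → (1.68773, 1.5359, -0.421195)–(1.99382, 1.5359, 0)  len=0.5207
  (v6,v11,v7) [++-] → (0.924968, 1.5359, 0.321539)–(1.5359, 1.5359, 0.403762)  len=0.6164
  (v7,v11,v12) [-++] → (0.924968, 1.5359, 0.321539)–(0.588813, 1.5359, 0.2763)  len=0.3392
  (v7,v12,v8) [-+-] → (0.588813, 1.5359, 0.2763)–(0.588813, 1.5359, 0.0177557)  len=0.2585
  (v8,v12,v13) [-++] → (0.588813, 1.5359, 0.0177557)–(0.588813, 1.5359, -0.2763)  len=0.2941
  (v8,v13,v9) [-++] → (0.588813, 1.5359, -0.2763)–(1.5359, 1.5359, -0.403762)  len=0.9556
  (v12,v16,v17) [++-] → (-1.5359, 1.5359, 0.403762)–(-0.588813, 1.5359, 0.2763)  len=0.9556
  (v12,v17,v13) [+-+] → (-0.588813, 1.5359, 0.2763)–(-0.588813, 1.5359, -0.0177557)  len=0.2941
  (v13,v17,v18) [+--] → (-0.588813, 1.5359, -0.0177557)–(-0.588813, 1.5359, -0.2763)  len=0.2585
  (v13,v18,v14) [+-+] → (-0.588813, 1.5359, -0.2763)–(-0.924968, 1.5359, -0.321539)  len=0.3392
  (v14,v18,v19) [+-+] → (-0.924968, 1.5359, -0.321539)–(-1.5359, 1.5359, -0.403762)  len=0.6164
  (v15,v20,v16) [+-+] → (-1.99382, 1.5359, 0)–(-1.68773, 1.5359, 0.421195)  len=0.5207
  (v16,v20,v21) [+--] → (-1.68773, 1.5359, 0.421195)–(-1.66898, 1.5359, 0.447)  len=0.0319
  (v16,v21,v17) [+--] → (-1.66898, 1.5359, 0.447)–(-1.5359, 1.5359, 0.403762)  len=0.1399
  (v18,v23,v19) [--+] → (-1.63865, 1.5359, -0.437145)–(-1.5359, 1.5359, -0.403762)  len=0.1080
  (v19,v23,v24) [+--] → (-1.63865, 1.5359, -0.437145)–(-1.66898, 1.5359, -0.447)  len=0.0319
  (v19,v24,v15) [+-+] → (-1.66898, 1.5359, -0.447)–(-1.93727, 1.5359, -0.077829)  len=0.4564
  (v15,v24,v20) [+--] → (-1.93727, 1.5359, -0.077829)–(-1.99382, 1.5359, 0)  len=0.0962

Chained into 2 loop(s):
  loop 1: 12 segments, perimeter = 3.8488
  loop 2: 12 segments, perimeter = 3.8488
Total perimeter = 7.698
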